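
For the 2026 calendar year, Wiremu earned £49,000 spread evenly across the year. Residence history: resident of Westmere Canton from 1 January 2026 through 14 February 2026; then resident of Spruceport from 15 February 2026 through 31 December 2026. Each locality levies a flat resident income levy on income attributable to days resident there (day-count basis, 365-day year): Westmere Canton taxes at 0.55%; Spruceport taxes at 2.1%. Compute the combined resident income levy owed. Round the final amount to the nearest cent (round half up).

£935.36

Westmere Canton, 1 January – 14 February 2026: 45 days → £49,000 × 0.55% × 45/365 = £33.2260
Spruceport, 15 February – 31 December 2026: 320 days → £49,000 × 2.1% × 320/365 = £902.1370
Total = £935.3630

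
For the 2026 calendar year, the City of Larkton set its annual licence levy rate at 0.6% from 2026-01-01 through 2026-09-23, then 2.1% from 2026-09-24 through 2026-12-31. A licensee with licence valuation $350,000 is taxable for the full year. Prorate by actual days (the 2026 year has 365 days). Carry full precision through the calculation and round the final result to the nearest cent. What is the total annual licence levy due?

2026-01-01 to 2026-09-23: 266 days at 0.6% → $350,000 × 0.6% × 266/365 = $1,530.4110
2026-09-24 to 2026-12-31: 99 days at 2.1% → $350,000 × 2.1% × 99/365 = $1,993.5616
Total = $3,523.9726

$3,523.97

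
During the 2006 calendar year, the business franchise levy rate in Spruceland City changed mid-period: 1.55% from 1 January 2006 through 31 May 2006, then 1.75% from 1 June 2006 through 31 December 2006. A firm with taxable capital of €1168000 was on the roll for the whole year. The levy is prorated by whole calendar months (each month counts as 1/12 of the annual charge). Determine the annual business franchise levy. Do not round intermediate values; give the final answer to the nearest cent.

€19466.67

1 January – 31 May 2006: 5 months at 1.55% → €1168000 × 1.55% × 5/12 = €7543.3333
1 June – 31 December 2006: 7 months at 1.75% → €1168000 × 1.75% × 7/12 = €11923.3333
Total = €19466.6667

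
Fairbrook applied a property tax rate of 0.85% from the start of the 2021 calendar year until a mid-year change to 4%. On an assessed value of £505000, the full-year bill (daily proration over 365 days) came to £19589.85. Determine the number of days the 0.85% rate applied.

14 days

Let d = days at the first rate; then 365 − d days at the second rate.
£505000 × [0.85%·d + 4%·(365−d)] / 365 = £19589.85
Solving gives d = 14, so the new rate took effect on 15 Jan 2021.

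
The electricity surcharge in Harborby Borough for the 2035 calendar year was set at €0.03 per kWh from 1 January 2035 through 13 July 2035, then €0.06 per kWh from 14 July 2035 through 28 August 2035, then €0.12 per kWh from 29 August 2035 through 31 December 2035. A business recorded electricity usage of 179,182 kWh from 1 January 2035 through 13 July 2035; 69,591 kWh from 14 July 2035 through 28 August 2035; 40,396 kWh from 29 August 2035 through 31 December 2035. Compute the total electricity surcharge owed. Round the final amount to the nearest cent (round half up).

€14,398.44

1 January – 13 July 2035: 179,182 kWh at €0.03/kWh → €5,375.46
14 July – 28 August 2035: 69,591 kWh at €0.06/kWh → €4,175.46
29 August – 31 December 2035: 40,396 kWh at €0.12/kWh → €4,847.52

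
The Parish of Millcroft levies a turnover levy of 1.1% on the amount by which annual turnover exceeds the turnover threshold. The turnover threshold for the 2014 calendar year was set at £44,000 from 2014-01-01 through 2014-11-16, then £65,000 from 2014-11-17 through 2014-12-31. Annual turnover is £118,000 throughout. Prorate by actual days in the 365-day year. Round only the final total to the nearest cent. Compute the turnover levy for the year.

£785.52

2014-01-01 to 2014-11-16: 320 days, exemption £44,000 → (£118,000 − £44,000) × 1.1% × 320/365 = £713.6438
2014-11-17 to 2014-12-31: 45 days, exemption £65,000 → (£118,000 − £65,000) × 1.1% × 45/365 = £71.8767
Total = £785.5205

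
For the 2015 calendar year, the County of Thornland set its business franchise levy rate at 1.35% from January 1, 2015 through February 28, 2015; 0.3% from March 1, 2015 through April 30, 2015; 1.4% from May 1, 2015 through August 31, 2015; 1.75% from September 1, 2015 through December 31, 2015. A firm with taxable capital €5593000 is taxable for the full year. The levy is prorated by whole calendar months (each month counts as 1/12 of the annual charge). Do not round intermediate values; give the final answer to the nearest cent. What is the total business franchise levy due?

€74107.25

January 1 – February 28, 2015: 2 months at 1.35% → €5593000 × 1.35% × 2/12 = €12584.2500
March 1 – April 30, 2015: 2 months at 0.3% → €5593000 × 0.3% × 2/12 = €2796.5000
May 1 – August 31, 2015: 4 months at 1.4% → €5593000 × 1.4% × 4/12 = €26100.6667
September 1 – December 31, 2015: 4 months at 1.75% → €5593000 × 1.75% × 4/12 = €32625.8333
Total = €74107.2500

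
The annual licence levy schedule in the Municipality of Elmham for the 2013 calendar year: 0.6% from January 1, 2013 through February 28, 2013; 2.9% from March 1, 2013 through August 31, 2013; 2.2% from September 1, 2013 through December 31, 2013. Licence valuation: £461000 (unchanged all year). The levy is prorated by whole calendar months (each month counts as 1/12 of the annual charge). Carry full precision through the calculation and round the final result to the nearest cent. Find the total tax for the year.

£10526.17

January 1 – February 28, 2013: 2 months at 0.6% → £461000 × 0.6% × 2/12 = £461.0000
March 1 – August 31, 2013: 6 months at 2.9% → £461000 × 2.9% × 6/12 = £6684.5000
September 1 – December 31, 2013: 4 months at 2.2% → £461000 × 2.2% × 4/12 = £3380.6667
Total = £10526.1667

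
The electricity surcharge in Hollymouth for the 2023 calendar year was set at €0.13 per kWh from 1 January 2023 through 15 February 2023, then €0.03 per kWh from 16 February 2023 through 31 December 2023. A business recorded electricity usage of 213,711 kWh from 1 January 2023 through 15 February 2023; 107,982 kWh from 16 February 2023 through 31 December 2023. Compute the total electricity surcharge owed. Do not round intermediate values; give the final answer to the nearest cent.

1 January – 15 February 2023: 213,711 kWh at €0.13/kWh → €27,782.43
16 February – 31 December 2023: 107,982 kWh at €0.03/kWh → €3,239.46

€31,021.89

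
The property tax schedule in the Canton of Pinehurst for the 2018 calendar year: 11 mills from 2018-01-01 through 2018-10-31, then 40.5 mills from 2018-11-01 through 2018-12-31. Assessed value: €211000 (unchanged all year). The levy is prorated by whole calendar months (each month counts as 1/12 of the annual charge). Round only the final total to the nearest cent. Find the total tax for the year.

2018-01-01 to 2018-10-31: 10 months at 11 mills → €211000 × 1.1% × 10/12 = €1934.1667
2018-11-01 to 2018-12-31: 2 months at 40.5 mills → €211000 × 4.05% × 2/12 = €1424.2500
Total = €3358.4167

€3358.42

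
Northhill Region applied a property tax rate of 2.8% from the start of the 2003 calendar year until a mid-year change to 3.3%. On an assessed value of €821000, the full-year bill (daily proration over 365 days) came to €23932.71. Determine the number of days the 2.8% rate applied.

Let d = days at the first rate; then 365 − d days at the second rate.
€821000 × [2.8%·d + 3.3%·(365−d)] / 365 = €23932.71
Solving gives d = 281, so the new rate took effect on October 9, 2003.

281 days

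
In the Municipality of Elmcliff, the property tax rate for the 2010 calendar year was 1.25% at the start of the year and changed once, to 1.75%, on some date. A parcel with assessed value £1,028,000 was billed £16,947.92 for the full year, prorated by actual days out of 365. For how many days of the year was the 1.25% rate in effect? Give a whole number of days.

Let d = days at the first rate; then 365 − d days at the second rate.
£1,028,000 × [1.25%·d + 1.75%·(365−d)] / 365 = £16,947.92
Solving gives d = 74, so the new rate took effect on 16 Mar 2010.

74 days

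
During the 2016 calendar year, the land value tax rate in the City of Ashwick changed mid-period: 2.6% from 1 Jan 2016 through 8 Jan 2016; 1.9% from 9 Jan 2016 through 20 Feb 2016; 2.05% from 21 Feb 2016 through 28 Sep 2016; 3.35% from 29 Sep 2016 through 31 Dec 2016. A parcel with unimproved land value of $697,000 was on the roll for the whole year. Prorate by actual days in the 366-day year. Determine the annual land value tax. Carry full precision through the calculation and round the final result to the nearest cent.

1 Jan – 8 Jan 2016: 8 days at 2.6% → $697,000 × 2.6% × 8/366 = $396.1093
9 Jan – 20 Feb 2016: 43 days at 1.9% → $697,000 × 1.9% × 43/366 = $1,555.8716
21 Feb – 28 Sep 2016: 221 days at 2.05% → $697,000 × 2.05% × 221/366 = $8,627.7555
29 Sep – 31 Dec 2016: 94 days at 3.35% → $697,000 × 3.35% × 94/366 = $5,996.8661
Total = $16,576.6025

$16,576.60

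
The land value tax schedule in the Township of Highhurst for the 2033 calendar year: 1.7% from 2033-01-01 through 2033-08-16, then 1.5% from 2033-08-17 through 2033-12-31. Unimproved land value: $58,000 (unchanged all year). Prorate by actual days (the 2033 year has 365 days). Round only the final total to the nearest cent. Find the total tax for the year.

$942.46

2033-01-01 to 2033-08-16: 228 days at 1.7% → $58,000 × 1.7% × 228/365 = $615.9123
2033-08-17 to 2033-12-31: 137 days at 1.5% → $58,000 × 1.5% × 137/365 = $326.5479
Total = $942.4603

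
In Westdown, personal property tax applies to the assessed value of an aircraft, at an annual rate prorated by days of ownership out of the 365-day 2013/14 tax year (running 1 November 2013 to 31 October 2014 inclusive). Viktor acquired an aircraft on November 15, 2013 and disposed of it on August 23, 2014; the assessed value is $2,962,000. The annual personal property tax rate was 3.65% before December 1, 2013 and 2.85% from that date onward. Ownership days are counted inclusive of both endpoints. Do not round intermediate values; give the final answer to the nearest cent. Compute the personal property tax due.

November 15 – November 30, 2013: 16 days at 3.65% → $2,962,000 × 3.65% × 16/365 = $4,739.2000
December 1, 2013 – August 23, 2014: 266 days at 2.85% → $2,962,000 × 2.85% × 266/365 = $61,520.3342
Total = $66,259.5342

$66,259.53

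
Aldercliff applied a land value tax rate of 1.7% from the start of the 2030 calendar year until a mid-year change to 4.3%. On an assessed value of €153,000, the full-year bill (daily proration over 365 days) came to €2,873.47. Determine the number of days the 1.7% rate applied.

340 days

Let d = days at the first rate; then 365 − d days at the second rate.
€153,000 × [1.7%·d + 4.3%·(365−d)] / 365 = €2,873.47
Solving gives d = 340, so the new rate took effect on 7 December 2030.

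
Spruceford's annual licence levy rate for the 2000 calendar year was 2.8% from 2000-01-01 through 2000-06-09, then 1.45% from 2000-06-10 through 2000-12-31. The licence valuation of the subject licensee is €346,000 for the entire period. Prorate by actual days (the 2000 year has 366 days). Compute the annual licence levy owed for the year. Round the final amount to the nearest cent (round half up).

2000-01-01 to 2000-06-09: 161 days at 2.8% → €346,000 × 2.8% × 161/366 = €4,261.6612
2000-06-10 to 2000-12-31: 205 days at 1.45% → €346,000 × 1.45% × 205/366 = €2,810.0683
Total = €7,071.7295

€7,071.73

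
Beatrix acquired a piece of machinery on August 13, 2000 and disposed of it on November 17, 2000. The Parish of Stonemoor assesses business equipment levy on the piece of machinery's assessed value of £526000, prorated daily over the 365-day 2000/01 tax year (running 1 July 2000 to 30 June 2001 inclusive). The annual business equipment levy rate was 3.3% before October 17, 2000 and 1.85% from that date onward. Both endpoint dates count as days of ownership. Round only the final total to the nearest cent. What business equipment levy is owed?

August 13 – October 16, 2000: 65 days at 3.3% → £526000 × 3.3% × 65/365 = £3091.1507
October 17 – November 17, 2000: 32 days at 1.85% → £526000 × 1.85% × 32/365 = £853.1288
Total = £3944.2795

£3944.28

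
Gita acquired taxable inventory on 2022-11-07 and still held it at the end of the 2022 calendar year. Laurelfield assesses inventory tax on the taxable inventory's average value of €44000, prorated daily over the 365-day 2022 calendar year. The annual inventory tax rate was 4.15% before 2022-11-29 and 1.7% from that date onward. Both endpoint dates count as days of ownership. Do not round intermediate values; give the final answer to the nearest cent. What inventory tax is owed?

€177.69

2022-11-07 to 2022-11-28: 22 days at 4.15% → €44000 × 4.15% × 22/365 = €110.0603
2022-11-29 to 2022-12-31: 33 days at 1.7% → €44000 × 1.7% × 33/365 = €67.6274
Total = €177.6877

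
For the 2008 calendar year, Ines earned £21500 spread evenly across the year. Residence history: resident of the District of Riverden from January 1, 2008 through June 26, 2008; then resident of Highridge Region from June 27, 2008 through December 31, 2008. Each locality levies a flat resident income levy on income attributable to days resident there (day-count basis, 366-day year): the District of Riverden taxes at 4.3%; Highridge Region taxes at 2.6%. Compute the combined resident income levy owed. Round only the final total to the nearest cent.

£736.76

The District of Riverden, January 1 – June 26, 2008: 178 days → £21500 × 4.3% × 178/366 = £449.6202
Highridge Region, June 27 – December 31, 2008: 188 days → £21500 × 2.6% × 188/366 = £287.1366
Total = £736.7568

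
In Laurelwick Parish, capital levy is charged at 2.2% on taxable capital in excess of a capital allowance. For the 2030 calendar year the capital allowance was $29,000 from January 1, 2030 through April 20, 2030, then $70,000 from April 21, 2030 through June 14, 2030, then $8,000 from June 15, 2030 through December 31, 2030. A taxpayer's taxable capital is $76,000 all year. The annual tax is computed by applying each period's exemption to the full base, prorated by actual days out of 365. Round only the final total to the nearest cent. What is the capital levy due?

January 1 – April 20, 2030: 110 days, exemption $29,000 → ($76,000 − $29,000) × 2.2% × 110/365 = $311.6164
April 21 – June 14, 2030: 55 days, exemption $70,000 → ($76,000 − $70,000) × 2.2% × 55/365 = $19.8904
June 15 – December 31, 2030: 200 days, exemption $8,000 → ($76,000 − $8,000) × 2.2% × 200/365 = $819.7260
Total = $1,151.2329

$1,151.23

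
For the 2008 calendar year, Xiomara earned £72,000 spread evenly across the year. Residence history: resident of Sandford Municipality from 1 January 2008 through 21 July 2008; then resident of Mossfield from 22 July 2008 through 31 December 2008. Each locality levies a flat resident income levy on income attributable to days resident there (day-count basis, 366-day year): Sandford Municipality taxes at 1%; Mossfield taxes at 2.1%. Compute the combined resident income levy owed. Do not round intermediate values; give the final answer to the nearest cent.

£1,072.72

Sandford Municipality, 1 January – 21 July 2008: 203 days → £72,000 × 1% × 203/366 = £399.3443
Mossfield, 22 July – 31 December 2008: 163 days → £72,000 × 2.1% × 163/366 = £673.3770
Total = £1,072.7213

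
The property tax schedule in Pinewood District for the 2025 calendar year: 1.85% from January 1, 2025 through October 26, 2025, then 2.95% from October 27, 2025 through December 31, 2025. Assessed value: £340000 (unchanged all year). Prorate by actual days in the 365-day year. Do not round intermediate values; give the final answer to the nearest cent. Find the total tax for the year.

£6966.27

January 1 – October 26, 2025: 299 days at 1.85% → £340000 × 1.85% × 299/365 = £5152.6301
October 27 – December 31, 2025: 66 days at 2.95% → £340000 × 2.95% × 66/365 = £1813.6438
Total = £6966.2740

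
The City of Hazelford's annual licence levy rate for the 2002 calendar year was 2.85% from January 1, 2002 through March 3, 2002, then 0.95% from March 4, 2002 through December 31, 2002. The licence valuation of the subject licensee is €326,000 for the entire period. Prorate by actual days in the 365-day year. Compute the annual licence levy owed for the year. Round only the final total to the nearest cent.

January 1 – March 3, 2002: 62 days at 2.85% → €326,000 × 2.85% × 62/365 = €1,578.1973
March 4 – December 31, 2002: 303 days at 0.95% → €326,000 × 0.95% × 303/365 = €2,570.9342
Total = €4,149.1315

€4,149.13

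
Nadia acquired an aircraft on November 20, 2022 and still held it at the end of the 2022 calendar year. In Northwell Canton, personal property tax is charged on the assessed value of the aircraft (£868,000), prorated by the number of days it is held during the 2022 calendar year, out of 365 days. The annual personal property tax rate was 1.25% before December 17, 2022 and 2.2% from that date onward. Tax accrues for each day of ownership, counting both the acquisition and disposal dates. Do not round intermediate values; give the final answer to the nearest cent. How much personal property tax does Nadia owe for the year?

£1,587.37

November 20 – December 16, 2022: 27 days at 1.25% → £868,000 × 1.25% × 27/365 = £802.6027
December 17 – December 31, 2022: 15 days at 2.2% → £868,000 × 2.2% × 15/365 = £784.7671
Total = £1,587.3699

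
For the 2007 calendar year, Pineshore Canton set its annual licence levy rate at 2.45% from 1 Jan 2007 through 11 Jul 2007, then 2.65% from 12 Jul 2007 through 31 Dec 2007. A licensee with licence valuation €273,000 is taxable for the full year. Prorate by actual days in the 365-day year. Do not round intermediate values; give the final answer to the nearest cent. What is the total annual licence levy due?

€6,947.29

1 Jan – 11 Jul 2007: 192 days at 2.45% → €273,000 × 2.45% × 192/365 = €3,518.3342
12 Jul – 31 Dec 2007: 173 days at 2.65% → €273,000 × 2.65% × 173/365 = €3,428.9548
Total = €6,947.2890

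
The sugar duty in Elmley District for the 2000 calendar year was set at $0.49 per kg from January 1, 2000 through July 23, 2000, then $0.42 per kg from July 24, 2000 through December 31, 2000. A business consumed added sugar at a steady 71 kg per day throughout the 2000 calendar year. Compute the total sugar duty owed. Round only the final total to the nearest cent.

$11,932.97

January 1 – July 23, 2000: 205 days × 71 kg/day = 14,555 kg at $0.49/kg → $7,131.95
July 24 – December 31, 2000: 161 days × 71 kg/day = 11,431 kg at $0.42/kg → $4,801.02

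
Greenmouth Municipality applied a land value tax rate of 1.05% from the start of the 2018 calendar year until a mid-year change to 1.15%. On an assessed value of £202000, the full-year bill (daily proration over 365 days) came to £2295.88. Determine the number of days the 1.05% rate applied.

Let d = days at the first rate; then 365 − d days at the second rate.
£202000 × [1.05%·d + 1.15%·(365−d)] / 365 = £2295.88
Solving gives d = 49, so the new rate took effect on February 19, 2018.

49 days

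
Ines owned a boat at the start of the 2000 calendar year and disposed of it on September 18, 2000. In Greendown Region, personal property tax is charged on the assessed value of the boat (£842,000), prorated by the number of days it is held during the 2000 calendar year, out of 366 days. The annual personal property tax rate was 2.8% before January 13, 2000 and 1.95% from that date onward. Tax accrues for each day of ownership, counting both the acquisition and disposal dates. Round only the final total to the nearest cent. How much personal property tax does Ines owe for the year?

January 1 – January 12, 2000: 12 days at 2.8% → £842,000 × 2.8% × 12/366 = £772.9836
January 13 – September 18, 2000: 250 days at 1.95% → £842,000 × 1.95% × 250/366 = £11,215.1639
Total = £11,988.1475

£11,988.15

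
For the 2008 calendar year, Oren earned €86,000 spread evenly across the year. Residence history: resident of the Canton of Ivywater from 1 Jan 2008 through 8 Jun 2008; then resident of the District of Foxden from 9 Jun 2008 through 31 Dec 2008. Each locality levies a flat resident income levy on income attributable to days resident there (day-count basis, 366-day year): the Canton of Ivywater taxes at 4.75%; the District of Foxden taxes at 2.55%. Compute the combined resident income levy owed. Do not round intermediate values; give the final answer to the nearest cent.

€3,020.10

The Canton of Ivywater, 1 Jan – 8 Jun 2008: 160 days → €86,000 × 4.75% × 160/366 = €1,785.7923
The District of Foxden, 9 Jun – 31 Dec 2008: 206 days → €86,000 × 2.55% × 206/366 = €1,234.3115
Total = €3,020.1038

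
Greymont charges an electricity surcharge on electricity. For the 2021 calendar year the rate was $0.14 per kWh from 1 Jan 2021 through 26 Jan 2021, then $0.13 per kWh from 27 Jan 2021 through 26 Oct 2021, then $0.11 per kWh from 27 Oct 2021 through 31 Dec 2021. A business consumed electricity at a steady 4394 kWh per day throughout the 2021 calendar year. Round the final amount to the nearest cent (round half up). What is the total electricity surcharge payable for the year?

1 Jan – 26 Jan 2021: 26 days × 4394 kWh/day = 114,244 kWh at $0.14/kWh → $15,994.16
27 Jan – 26 Oct 2021: 273 days × 4394 kWh/day = 1,199,562 kWh at $0.13/kWh → $155,943.06
27 Oct – 31 Dec 2021: 66 days × 4394 kWh/day = 290,004 kWh at $0.11/kWh → $31,900.44

$203,837.66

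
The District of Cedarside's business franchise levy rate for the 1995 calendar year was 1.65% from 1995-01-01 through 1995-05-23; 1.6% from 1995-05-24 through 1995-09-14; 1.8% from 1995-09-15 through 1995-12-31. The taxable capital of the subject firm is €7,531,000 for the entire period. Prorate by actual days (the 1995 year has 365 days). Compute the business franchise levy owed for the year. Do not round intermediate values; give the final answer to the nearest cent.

€126,427.95

1995-01-01 to 1995-05-23: 143 days at 1.65% → €7,531,000 × 1.65% × 143/365 = €48,683.2726
1995-05-24 to 1995-09-14: 114 days at 1.6% → €7,531,000 × 1.6% × 114/365 = €37,634.3671
1995-09-15 to 1995-12-31: 108 days at 1.8% → €7,531,000 × 1.8% × 108/365 = €40,110.3123
Total = €126,427.9521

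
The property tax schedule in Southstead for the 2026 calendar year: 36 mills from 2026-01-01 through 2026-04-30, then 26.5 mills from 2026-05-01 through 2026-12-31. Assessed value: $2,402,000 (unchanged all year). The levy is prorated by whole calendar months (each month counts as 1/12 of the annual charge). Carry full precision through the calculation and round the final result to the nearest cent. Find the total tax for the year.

$71,259.33

2026-01-01 to 2026-04-30: 4 months at 36 mills → $2,402,000 × 3.6% × 4/12 = $28,824.0000
2026-05-01 to 2026-12-31: 8 months at 26.5 mills → $2,402,000 × 2.65% × 8/12 = $42,435.3333
Total = $71,259.3333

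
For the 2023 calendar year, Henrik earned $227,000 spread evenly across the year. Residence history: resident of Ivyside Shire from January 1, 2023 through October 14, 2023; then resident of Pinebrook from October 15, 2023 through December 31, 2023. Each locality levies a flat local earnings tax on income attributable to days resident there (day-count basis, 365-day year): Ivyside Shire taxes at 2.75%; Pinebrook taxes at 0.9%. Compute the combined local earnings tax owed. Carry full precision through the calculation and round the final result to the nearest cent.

$5,345.07

Ivyside Shire, January 1 – October 14, 2023: 287 days → $227,000 × 2.75% × 287/365 = $4,908.4863
Pinebrook, October 15 – December 31, 2023: 78 days → $227,000 × 0.9% × 78/365 = $436.5863
Total = $5,345.0726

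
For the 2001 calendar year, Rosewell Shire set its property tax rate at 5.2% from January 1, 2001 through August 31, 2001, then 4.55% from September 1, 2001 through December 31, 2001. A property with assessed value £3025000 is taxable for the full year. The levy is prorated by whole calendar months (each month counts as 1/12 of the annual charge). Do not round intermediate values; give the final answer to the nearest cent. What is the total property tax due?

£150745.83

January 1 – August 31, 2001: 8 months at 5.2% → £3025000 × 5.2% × 8/12 = £104866.6667
September 1 – December 31, 2001: 4 months at 4.55% → £3025000 × 4.55% × 4/12 = £45879.1667
Total = £150745.8333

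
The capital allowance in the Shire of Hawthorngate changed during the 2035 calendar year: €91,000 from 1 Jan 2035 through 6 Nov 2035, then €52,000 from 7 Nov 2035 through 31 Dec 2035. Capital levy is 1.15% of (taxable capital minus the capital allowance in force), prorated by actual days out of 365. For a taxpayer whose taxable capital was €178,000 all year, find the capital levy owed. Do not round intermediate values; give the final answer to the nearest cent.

1 Jan – 6 Nov 2035: 310 days, exemption €91,000 → (€178,000 − €91,000) × 1.15% × 310/365 = €849.7397
7 Nov – 31 Dec 2035: 55 days, exemption €52,000 → (€178,000 − €52,000) × 1.15% × 55/365 = €218.3425
Total = €1,068.0822

€1,068.08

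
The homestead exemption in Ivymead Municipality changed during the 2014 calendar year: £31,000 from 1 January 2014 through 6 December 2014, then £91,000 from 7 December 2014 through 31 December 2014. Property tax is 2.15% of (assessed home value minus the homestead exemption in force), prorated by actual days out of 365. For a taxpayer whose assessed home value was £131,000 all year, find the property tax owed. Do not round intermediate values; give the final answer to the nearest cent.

1 January – 6 December 2014: 340 days, exemption £31,000 → (£131,000 − £31,000) × 2.15% × 340/365 = £2,002.7397
7 December – 31 December 2014: 25 days, exemption £91,000 → (£131,000 − £91,000) × 2.15% × 25/365 = £58.9041
Total = £2,061.6438

£2,061.64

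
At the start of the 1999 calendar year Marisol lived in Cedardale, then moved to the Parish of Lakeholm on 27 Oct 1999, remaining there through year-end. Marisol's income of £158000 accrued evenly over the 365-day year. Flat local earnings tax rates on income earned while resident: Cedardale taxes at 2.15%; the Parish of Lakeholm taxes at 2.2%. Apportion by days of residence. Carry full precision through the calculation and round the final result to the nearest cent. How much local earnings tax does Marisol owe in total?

Cedardale, 1 Jan – 26 Oct 1999: 299 days → £158000 × 2.15% × 299/365 = £2782.7479
The Parish of Lakeholm, 27 Oct – 31 Dec 1999: 66 days → £158000 × 2.2% × 66/365 = £628.5370
Total = £3411.2849

£3411.28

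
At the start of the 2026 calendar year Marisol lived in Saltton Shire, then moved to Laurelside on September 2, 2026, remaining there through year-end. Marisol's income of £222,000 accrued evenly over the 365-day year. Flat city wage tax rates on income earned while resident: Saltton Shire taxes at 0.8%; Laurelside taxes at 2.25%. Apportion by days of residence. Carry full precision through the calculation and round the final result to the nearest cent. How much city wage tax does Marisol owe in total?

£2,843.12

Saltton Shire, January 1 – September 1, 2026: 244 days → £222,000 × 0.8% × 244/365 = £1,187.2438
Laurelside, September 2 – December 31, 2026: 121 days → £222,000 × 2.25% × 121/365 = £1,655.8767
Total = £2,843.1205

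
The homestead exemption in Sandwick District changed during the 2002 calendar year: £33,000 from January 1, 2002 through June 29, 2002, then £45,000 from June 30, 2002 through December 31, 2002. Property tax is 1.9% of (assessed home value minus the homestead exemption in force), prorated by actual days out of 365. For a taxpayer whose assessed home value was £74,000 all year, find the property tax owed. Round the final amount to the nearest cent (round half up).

January 1 – June 29, 2002: 180 days, exemption £33,000 → (£74,000 − £33,000) × 1.9% × 180/365 = £384.1644
June 30 – December 31, 2002: 185 days, exemption £45,000 → (£74,000 − £45,000) × 1.9% × 185/365 = £279.2740
Total = £663.4384

£663.44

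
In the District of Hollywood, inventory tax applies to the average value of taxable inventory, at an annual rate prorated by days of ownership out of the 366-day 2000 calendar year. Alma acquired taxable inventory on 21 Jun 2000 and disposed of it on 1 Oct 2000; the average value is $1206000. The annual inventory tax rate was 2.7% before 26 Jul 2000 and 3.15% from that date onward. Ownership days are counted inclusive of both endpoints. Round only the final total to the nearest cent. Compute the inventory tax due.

$10171.92

21 Jun – 25 Jul 2000: 35 days at 2.7% → $1206000 × 2.7% × 35/366 = $3113.8525
26 Jul – 1 Oct 2000: 68 days at 3.15% → $1206000 × 3.15% × 68/366 = $7058.0656
Total = $10171.9180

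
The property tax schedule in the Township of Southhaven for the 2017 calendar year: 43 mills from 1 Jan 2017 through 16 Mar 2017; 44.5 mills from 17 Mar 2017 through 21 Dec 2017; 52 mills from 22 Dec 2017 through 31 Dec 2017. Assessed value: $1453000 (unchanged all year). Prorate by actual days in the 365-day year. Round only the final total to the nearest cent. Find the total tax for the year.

1 Jan – 16 Mar 2017: 75 days at 43 mills → $1453000 × 4.3% × 75/365 = $12838.1507
17 Mar – 21 Dec 2017: 280 days at 44.5 mills → $1453000 × 4.45% × 280/365 = $49601.0411
22 Dec – 31 Dec 2017: 10 days at 52 mills → $1453000 × 5.2% × 10/365 = $2070.0274
Total = $64509.2192

$64509.22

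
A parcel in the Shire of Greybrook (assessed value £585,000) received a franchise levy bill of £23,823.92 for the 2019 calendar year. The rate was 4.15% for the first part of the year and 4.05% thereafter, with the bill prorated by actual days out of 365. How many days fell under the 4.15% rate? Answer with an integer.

Let d = days at the first rate; then 365 − d days at the second rate.
£585,000 × [4.15%·d + 4.05%·(365−d)] / 365 = £23,823.92
Solving gives d = 82, so the new rate took effect on March 24, 2019.

82 days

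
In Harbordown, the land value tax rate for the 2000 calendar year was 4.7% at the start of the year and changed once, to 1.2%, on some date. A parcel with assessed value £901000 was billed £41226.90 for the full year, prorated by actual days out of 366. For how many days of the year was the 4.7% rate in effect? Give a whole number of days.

353 days

Let d = days at the first rate; then 366 − d days at the second rate.
£901000 × [4.7%·d + 1.2%·(366−d)] / 366 = £41226.90
Solving gives d = 353, so the new rate took effect on December 19, 2000.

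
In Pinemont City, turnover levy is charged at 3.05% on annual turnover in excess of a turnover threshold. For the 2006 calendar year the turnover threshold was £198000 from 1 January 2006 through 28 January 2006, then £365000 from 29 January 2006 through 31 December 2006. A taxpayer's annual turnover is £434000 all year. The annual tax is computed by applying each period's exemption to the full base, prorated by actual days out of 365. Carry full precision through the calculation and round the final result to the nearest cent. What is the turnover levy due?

1 January – 28 January 2006: 28 days, exemption £198000 → (£434000 − £198000) × 3.05% × 28/365 = £552.1753
29 January – 31 December 2006: 337 days, exemption £365000 → (£434000 − £365000) × 3.05% × 337/365 = £1943.0589
Total = £2495.2342

£2495.23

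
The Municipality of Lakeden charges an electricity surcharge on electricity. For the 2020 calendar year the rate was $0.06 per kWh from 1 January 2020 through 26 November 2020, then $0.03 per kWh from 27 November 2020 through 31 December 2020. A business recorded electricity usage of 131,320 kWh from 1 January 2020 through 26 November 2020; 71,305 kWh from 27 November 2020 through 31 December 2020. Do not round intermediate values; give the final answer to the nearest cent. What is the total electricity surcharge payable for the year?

1 January – 26 November 2020: 131,320 kWh at $0.06/kWh → $7,879.20
27 November – 31 December 2020: 71,305 kWh at $0.03/kWh → $2,139.15

$10,018.35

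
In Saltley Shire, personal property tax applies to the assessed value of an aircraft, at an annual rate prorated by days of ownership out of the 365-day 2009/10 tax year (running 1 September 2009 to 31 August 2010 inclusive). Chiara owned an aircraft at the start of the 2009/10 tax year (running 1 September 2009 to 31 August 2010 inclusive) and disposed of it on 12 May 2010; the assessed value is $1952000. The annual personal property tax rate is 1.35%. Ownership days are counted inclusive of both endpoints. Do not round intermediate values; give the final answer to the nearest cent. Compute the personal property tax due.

Days held (1 Sep 2009 – 12 May 2010): 254 out of 365
Tax = $1952000 × 1.35% × 254/365 = $18338.1041

$18338.10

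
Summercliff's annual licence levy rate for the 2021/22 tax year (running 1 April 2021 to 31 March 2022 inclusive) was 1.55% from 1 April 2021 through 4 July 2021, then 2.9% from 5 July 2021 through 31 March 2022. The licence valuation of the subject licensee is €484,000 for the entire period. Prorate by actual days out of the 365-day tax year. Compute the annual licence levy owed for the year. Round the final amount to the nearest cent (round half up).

1 April – 4 July 2021: 95 days at 1.55% → €484,000 × 1.55% × 95/365 = €1,952.5753
5 July 2021 – 31 March 2022: 270 days at 2.9% → €484,000 × 2.9% × 270/365 = €10,382.7945
Total = €12,335.3699

€12,335.37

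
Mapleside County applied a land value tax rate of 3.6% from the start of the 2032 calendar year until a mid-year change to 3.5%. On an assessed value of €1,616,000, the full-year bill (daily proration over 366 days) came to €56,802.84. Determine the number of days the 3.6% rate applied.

55 days

Let d = days at the first rate; then 366 − d days at the second rate.
€1,616,000 × [3.6%·d + 3.5%·(366−d)] / 366 = €56,802.84
Solving gives d = 55, so the new rate took effect on 25 February 2032.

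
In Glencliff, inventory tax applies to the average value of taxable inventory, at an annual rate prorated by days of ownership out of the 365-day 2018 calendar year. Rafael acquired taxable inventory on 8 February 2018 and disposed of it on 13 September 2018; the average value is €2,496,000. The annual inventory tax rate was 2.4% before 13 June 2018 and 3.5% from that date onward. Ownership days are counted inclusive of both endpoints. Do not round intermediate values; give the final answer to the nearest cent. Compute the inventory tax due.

8 February – 12 June 2018: 125 days at 2.4% → €2,496,000 × 2.4% × 125/365 = €20,515.0685
13 June – 13 September 2018: 93 days at 3.5% → €2,496,000 × 3.5% × 93/365 = €22,258.8493
Total = €42,773.9178

€42,773.92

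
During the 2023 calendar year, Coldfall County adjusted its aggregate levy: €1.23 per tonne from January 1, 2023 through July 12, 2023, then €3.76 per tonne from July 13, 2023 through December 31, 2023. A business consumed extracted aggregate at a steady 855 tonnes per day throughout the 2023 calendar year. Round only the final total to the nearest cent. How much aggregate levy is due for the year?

January 1 – July 12, 2023: 193 days × 855 tonnes/day = 165,015 tonnes at €1.23/tonne → €202968.45
July 13 – December 31, 2023: 172 days × 855 tonnes/day = 147,060 tonnes at €3.76/tonne → €552945.60

€755914.05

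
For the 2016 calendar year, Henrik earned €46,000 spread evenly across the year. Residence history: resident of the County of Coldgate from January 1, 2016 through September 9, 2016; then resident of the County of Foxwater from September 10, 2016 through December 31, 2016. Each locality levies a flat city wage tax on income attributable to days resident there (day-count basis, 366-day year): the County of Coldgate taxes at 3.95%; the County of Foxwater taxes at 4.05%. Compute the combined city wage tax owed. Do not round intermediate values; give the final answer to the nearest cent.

€1,831.20

The County of Coldgate, January 1 – September 9, 2016: 253 days → €46,000 × 3.95% × 253/366 = €1,256.0137
The County of Foxwater, September 10 – December 31, 2016: 113 days → €46,000 × 4.05% × 113/366 = €575.1885
Total = €1,831.2022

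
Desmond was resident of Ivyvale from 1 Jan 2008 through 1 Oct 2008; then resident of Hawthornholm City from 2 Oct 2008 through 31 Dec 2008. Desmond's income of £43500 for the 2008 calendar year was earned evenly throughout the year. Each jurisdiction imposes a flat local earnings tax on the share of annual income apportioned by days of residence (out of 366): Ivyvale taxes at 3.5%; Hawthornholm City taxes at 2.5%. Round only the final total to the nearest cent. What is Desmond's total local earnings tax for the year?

Ivyvale, 1 Jan – 1 Oct 2008: 275 days → £43500 × 3.5% × 275/366 = £1143.9549
Hawthornholm City, 2 Oct – 31 Dec 2008: 91 days → £43500 × 2.5% × 91/366 = £270.3893
Total = £1414.3443

£1414.34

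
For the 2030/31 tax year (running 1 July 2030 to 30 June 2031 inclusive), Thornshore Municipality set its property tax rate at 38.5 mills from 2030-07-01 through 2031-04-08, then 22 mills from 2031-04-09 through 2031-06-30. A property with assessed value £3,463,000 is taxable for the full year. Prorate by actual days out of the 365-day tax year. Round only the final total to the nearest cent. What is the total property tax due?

2030-07-01 to 2031-04-08: 282 days at 38.5 mills → £3,463,000 × 3.85% × 282/365 = £103,007.6466
2031-04-09 to 2031-06-30: 83 days at 22 mills → £3,463,000 × 2.2% × 83/365 = £17,324.4877
Total = £120,332.1342

£120,332.13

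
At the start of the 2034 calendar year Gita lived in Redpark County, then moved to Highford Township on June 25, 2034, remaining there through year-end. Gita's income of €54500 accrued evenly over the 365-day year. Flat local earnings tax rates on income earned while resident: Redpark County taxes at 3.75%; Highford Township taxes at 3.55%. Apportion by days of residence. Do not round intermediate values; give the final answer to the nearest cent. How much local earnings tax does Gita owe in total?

€1987.01

Redpark County, January 1 – June 24, 2034: 175 days → €54500 × 3.75% × 175/365 = €979.8801
Highford Township, June 25 – December 31, 2034: 190 days → €54500 × 3.55% × 190/365 = €1007.1301
Total = €1987.0103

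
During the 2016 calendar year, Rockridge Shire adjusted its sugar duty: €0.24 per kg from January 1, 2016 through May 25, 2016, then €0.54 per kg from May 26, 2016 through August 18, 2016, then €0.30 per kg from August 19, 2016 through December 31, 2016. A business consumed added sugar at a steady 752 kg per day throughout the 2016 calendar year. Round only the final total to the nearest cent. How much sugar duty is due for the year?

€91,322.88

January 1 – May 25, 2016: 146 days × 752 kg/day = 109,792 kg at €0.24/kg → €26,350.08
May 26 – August 18, 2016: 85 days × 752 kg/day = 63,920 kg at €0.54/kg → €34,516.80
August 19 – December 31, 2016: 135 days × 752 kg/day = 101,520 kg at €0.30/kg → €30,456.00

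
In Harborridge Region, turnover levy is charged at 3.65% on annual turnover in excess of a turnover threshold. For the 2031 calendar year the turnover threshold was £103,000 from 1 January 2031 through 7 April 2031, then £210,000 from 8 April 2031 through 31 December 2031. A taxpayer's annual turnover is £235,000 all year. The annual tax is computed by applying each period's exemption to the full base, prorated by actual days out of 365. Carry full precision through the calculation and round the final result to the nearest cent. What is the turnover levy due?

1 January – 7 April 2031: 97 days, exemption £103,000 → (£235,000 − £103,000) × 3.65% × 97/365 = £1,280.4000
8 April – 31 December 2031: 268 days, exemption £210,000 → (£235,000 − £210,000) × 3.65% × 268/365 = £670.0000
Total = £1,950.4000

£1,950.40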